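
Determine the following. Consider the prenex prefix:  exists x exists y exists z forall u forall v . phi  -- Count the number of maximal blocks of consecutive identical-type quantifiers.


Quantifier-type sequence: E E E A A  (A=forall, E=exists)
Group into maximal same-type runs:
  Ex3 | Ax2
Number of blocks = 2

2


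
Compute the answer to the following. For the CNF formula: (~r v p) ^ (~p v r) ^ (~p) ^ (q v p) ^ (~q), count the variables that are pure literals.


Check each variable for pure literal status:
p: mixed (not pure)
q: mixed (not pure)
r: mixed (not pure)
Pure literal count = 0

0


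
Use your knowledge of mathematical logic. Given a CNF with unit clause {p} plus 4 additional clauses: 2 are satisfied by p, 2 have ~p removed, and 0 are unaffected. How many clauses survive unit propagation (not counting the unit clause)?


Satisfied (removed): 2
Shortened (remain): 2
Unchanged (remain): 0
Remaining = 2 + 0 = 2

2


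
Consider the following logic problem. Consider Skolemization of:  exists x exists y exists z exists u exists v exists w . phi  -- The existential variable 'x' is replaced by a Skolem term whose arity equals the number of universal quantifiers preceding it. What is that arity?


Quantifier prefix: exists x exists y exists z exists u exists v exists w
'x' is existentially quantified at position 1.
No universal quantifiers precede it.
Skolem function arity = 0 (a Skolem constant)

0


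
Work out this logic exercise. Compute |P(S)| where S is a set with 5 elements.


The power set of a set with n elements has 2^n elements.
|P(S)| = 2^5 = 32

32


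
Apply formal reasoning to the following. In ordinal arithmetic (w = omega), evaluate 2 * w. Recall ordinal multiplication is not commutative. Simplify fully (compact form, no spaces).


Compute 2 * w.
Ordinal * is associative and left-distributive over +, but NOT commutative; for finite n>1, n*w = w but w*n stays w*n.
For finite n>0, n * w = sup{n*k : k<w} = w. So 2 * w = w.
Result = w

w


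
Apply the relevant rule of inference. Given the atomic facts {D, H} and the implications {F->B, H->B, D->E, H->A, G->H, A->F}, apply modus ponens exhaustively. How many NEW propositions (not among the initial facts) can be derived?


Initial facts: {D, H}
Apply modus ponens to closure:
  H and H->B  =>  B
  D and D->E  =>  E
  H and H->A  =>  A
  A and A->F  =>  F
Final known: {A, B, D, E, F, H}
New propositions: {A, B, E, F}
Count = 4

4


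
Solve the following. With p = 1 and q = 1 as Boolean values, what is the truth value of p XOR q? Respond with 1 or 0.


p = 1, q = 1
Operation: p XOR q
Evaluate: 1 XOR 1 = 0

0


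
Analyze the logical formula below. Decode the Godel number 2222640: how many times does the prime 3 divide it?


Factorize 2222640 by dividing by 3 repeatedly.
Division steps: 3 divides 2222640 exactly 4 time(s).
Exponent of 3 = 4

4


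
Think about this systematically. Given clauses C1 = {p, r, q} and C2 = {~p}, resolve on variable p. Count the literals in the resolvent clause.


Remove p from C1 and ~p from C2.
C1 remainder: {r, q}
C2 remainder: {}
Union (resolvent): {q, r}
Resolvent has 2 literal(s).

2


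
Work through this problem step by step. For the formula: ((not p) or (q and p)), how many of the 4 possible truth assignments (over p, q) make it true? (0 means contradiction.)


Check all 4 assignments:
p=0, q=0: 1
p=0, q=1: 1
p=1, q=0: 0
p=1, q=1: 1
Count of True = 3

3


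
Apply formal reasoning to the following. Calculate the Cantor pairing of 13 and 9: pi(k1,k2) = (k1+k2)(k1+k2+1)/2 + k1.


k1 + k2 = 22
(k1+k2)(k1+k2+1)/2 = 22 * 23 / 2 = 253
pi = 253 + 13 = 266

266


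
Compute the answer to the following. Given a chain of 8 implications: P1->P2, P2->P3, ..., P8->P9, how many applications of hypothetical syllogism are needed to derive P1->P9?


With 8 implications in a chain connecting 9 propositions:
P1->P2, P2->P3, ..., P8->P9
Steps needed = (number of implications) - 1 = 8 - 1 = 7

7


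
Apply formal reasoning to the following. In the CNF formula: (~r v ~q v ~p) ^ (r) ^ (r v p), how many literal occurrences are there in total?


Counting literals in each clause:
Clause 1: 3 literal(s)
Clause 2: 1 literal(s)
Clause 3: 2 literal(s)
Total = 6

6


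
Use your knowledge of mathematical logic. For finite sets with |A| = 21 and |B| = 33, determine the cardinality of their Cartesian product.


The Cartesian product A x B contains all ordered pairs (a, b).
|A x B| = |A| * |B| = 21 * 33 = 693

693


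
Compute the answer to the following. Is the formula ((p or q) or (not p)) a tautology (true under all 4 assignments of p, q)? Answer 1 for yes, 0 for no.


Check all 4 assignments:
p=0, q=0: 1
p=0, q=1: 1
p=1, q=0: 1
p=1, q=1: 1
Satisfying count = 4/4.
Tautology iff count = 4: yes.

1


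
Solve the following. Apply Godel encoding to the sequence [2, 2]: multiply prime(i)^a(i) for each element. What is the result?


Encode each element as an exponent of the corresponding prime:
  2^2 = 4
  3^2 = 9
Product = 4 * 9 = 36

36


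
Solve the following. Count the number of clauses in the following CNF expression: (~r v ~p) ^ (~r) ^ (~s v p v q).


A CNF formula is a conjunction of clauses.
Clauses are separated by ^.
Counting the conjuncts: 3 clauses.

3


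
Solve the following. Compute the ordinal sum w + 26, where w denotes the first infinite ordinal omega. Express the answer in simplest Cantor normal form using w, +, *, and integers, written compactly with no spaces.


Compute w + 26.
Ordinal + is associative but NOT commutative; for finite n>0, n + w = w but w + n stays w+n.
w + 26 is already in normal form (a successor ordinal beyond w).
Result = w+26

w+26


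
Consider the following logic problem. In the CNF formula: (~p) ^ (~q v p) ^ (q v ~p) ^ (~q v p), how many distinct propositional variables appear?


Identify each variable that appears in the formula.
Variables found: p, q
Count = 2

2


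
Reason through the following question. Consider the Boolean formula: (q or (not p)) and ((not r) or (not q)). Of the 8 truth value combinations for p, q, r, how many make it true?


Evaluate all 8 assignments for p, q, r:
p=0, q=0, r=0: 1
p=0, q=0, r=1: 1
p=0, q=1, r=0: 1
p=0, q=1, r=1: 0
p=1, q=0, r=0: 0
p=1, q=0, r=1: 0
p=1, q=1, r=0: 1
p=1, q=1, r=1: 0
Satisfying count = 4

4


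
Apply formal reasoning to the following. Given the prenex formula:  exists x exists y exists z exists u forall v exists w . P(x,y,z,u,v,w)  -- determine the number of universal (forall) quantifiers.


Quantifier prefix: exists x exists y exists z exists u forall v exists w
Mark each quantifier type:
  E E E E U E
Universal count = 1, Existential count = 5
Asked for universal (forall) quantifiers: 1

1


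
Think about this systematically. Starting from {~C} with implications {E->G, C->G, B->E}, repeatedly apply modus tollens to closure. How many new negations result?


Initial negated facts: {~C}
Apply modus tollens to closure:
  (no implication fires)
Final negated: {~C}
New negations: {(none)}
Count = 0

0


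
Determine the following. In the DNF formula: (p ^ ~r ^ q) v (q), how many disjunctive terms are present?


A DNF formula is a disjunction of terms (conjunctions).
Terms are separated by v.
Counting the disjuncts: 2 terms.

2


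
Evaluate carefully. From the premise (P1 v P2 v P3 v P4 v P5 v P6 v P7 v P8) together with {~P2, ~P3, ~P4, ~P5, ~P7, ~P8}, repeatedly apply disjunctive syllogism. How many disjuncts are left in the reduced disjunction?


Original disjuncts (8): P1, P2, P3, P4, P5, P6, P7, P8
Negated (eliminate): ~P2, ~P3, ~P4, ~P5, ~P7, ~P8
Remaining disjuncts: P1, P6
Count = 8 - 6 = 2

2


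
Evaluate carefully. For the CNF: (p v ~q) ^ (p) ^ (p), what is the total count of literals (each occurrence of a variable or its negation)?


Counting literals in each clause:
Clause 1: 2 literal(s)
Clause 2: 1 literal(s)
Clause 3: 1 literal(s)
Total = 4

4


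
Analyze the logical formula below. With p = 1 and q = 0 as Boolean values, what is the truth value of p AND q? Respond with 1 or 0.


p = 1, q = 0
Operation: p AND q
Evaluate: 1 AND 0 = 0

0


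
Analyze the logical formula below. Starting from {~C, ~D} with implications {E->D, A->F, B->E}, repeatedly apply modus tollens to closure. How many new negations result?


Initial negated facts: {~C, ~D}
Apply modus tollens to closure:
  ~D and E->D  =>  ~E
  ~E and B->E  =>  ~B
Final negated: {~B, ~C, ~D, ~E}
New negations: {~B, ~E}
Count = 2

2


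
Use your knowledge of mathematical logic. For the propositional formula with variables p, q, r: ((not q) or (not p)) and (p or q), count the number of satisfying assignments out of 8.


Evaluate all 8 assignments for p, q, r:
p=0, q=0, r=0: 0
p=0, q=0, r=1: 0
p=0, q=1, r=0: 1
p=0, q=1, r=1: 1
p=1, q=0, r=0: 1
p=1, q=0, r=1: 1
p=1, q=1, r=0: 0
p=1, q=1, r=1: 0
Satisfying count = 4

4


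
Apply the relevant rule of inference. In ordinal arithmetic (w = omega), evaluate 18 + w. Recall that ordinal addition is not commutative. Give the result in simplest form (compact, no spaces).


Compute 18 + w.
Ordinal + is associative but NOT commutative; for finite n>0, n + w = w but w + n stays w+n.
Any finite left addend is absorbed by w on the right: 18 + w = w.
Result = w

w


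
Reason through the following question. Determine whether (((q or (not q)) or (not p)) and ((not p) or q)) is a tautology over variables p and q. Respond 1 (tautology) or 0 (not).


Check all 4 assignments:
p=0, q=0: 1
p=0, q=1: 1
p=1, q=0: 0
p=1, q=1: 1
Satisfying count = 3/4.
Tautology iff count = 4: no.

0


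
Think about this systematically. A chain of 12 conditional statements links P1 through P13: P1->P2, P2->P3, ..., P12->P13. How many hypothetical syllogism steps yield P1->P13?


With 12 implications in a chain connecting 13 propositions:
P1->P2, P2->P3, ..., P12->P13
Steps needed = (number of implications) - 1 = 12 - 1 = 11

11


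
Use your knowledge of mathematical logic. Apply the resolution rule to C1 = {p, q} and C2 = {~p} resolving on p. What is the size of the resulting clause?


Remove p from C1 and ~p from C2.
C1 remainder: {q}
C2 remainder: {}
Union (resolvent): {q}
Resolvent has 1 literal(s).

1


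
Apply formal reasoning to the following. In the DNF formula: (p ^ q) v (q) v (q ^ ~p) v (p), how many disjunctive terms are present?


A DNF formula is a disjunction of terms (conjunctions).
Terms are separated by v.
Counting the disjuncts: 4 terms.

4


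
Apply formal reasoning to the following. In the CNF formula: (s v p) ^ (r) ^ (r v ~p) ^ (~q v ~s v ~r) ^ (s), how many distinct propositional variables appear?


Identify each variable that appears in the formula.
Variables found: p, q, r, s
Count = 4

4


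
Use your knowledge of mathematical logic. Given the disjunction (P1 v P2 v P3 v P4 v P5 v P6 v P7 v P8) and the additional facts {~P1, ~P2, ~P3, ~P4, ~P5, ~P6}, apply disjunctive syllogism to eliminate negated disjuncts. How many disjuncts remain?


Original disjuncts (8): P1, P2, P3, P4, P5, P6, P7, P8
Negated (eliminate): ~P1, ~P2, ~P3, ~P4, ~P5, ~P6
Remaining disjuncts: P7, P8
Count = 8 - 6 = 2

2


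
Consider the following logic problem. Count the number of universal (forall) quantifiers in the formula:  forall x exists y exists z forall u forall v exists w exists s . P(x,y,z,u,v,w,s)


Quantifier prefix: forall x exists y exists z forall u forall v exists w exists s
Mark each quantifier type:
  U E E U U E E
Universal count = 3, Existential count = 4
Asked for universal (forall) quantifiers: 3

3


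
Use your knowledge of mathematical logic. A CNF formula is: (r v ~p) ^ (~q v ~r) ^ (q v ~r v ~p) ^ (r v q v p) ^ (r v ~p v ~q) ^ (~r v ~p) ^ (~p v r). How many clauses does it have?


A CNF formula is a conjunction of clauses.
Clauses are separated by ^.
Counting the conjuncts: 7 clauses.

7


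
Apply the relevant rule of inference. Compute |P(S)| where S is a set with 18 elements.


The power set of a set with n elements has 2^n elements.
|P(S)| = 2^18 = 262144

262144


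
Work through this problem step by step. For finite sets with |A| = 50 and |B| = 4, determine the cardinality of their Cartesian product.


The Cartesian product A x B contains all ordered pairs (a, b).
|A x B| = |A| * |B| = 50 * 4 = 200

200


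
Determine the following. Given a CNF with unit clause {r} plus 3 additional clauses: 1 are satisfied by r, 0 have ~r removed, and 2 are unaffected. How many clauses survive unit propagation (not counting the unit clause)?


Satisfied (removed): 1
Shortened (remain): 0
Unchanged (remain): 2
Remaining = 0 + 2 = 2

2


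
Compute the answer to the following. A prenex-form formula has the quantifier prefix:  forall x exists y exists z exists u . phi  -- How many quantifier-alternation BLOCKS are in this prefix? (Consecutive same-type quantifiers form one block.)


Quantifier-type sequence: A E E E  (A=forall, E=exists)
Group into maximal same-type runs:
  Ax1 | Ex3
Number of blocks = 2

2


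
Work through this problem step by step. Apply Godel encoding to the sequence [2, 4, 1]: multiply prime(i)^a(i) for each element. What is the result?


Encode each element as an exponent of the corresponding prime:
  2^2 = 4
  3^4 = 81
  5^1 = 5
Product = 4 * 81 * 5 = 1620

1620


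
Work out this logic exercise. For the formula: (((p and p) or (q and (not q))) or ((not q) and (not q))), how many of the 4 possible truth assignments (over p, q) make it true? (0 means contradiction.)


Check all 4 assignments:
p=0, q=0: 1
p=0, q=1: 0
p=1, q=0: 1
p=1, q=1: 1
Count of True = 3

3


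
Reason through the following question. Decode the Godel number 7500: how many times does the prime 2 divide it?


Factorize 7500 by dividing by 2 repeatedly.
Division steps: 2 divides 7500 exactly 2 time(s).
Exponent of 2 = 2

2


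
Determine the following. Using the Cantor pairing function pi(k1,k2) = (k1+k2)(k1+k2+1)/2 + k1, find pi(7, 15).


k1 + k2 = 22
(k1+k2)(k1+k2+1)/2 = 22 * 23 / 2 = 253
pi = 253 + 7 = 260

260


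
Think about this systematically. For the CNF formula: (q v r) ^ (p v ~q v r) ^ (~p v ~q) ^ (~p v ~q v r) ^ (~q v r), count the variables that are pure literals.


Check each variable for pure literal status:
p: mixed (not pure)
q: mixed (not pure)
r: pure positive
Pure literal count = 1

1


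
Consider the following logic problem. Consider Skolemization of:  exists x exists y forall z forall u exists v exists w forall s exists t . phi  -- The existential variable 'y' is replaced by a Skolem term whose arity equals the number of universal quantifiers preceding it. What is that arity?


Quantifier prefix: exists x exists y forall z forall u exists v exists w forall s exists t
'y' is existentially quantified at position 2.
No universal quantifiers precede it.
Skolem function arity = 0 (a Skolem constant)

0


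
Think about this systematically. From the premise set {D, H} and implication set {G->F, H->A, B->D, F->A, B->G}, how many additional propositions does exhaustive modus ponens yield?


Initial facts: {D, H}
Apply modus ponens to closure:
  H and H->A  =>  A
Final known: {A, D, H}
New propositions: {A}
Count = 1

1


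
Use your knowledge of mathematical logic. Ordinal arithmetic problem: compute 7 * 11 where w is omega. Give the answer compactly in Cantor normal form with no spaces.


Compute 7 * 11.
Ordinal * is associative and left-distributive over +, but NOT commutative; for finite n>1, n*w = w but w*n stays w*n.
Both finite; ordinal * agrees with natural *: 7 * 11 = 77.
Result = 77

77


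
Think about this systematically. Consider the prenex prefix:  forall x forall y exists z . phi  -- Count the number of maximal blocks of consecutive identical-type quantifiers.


Quantifier-type sequence: A A E  (A=forall, E=exists)
Group into maximal same-type runs:
  Ax2 | Ex1
Number of blocks = 2

2


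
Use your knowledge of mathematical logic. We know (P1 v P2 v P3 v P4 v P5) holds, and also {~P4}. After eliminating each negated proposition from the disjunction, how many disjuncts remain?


Original disjuncts (5): P1, P2, P3, P4, P5
Negated (eliminate): ~P4
Remaining disjuncts: P1, P2, P3, P5
Count = 5 - 1 = 4

4


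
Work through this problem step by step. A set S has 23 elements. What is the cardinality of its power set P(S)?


The power set of a set with n elements has 2^n elements.
|P(S)| = 2^23 = 8388608

8388608


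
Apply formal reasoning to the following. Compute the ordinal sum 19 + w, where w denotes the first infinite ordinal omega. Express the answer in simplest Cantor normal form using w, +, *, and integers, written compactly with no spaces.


Compute 19 + w.
Ordinal + is associative but NOT commutative; for finite n>0, n + w = w but w + n stays w+n.
Any finite left addend is absorbed by w on the right: 19 + w = w.
Result = w

w


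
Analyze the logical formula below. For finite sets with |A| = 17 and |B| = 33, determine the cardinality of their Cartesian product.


The Cartesian product A x B contains all ordered pairs (a, b).
|A x B| = |A| * |B| = 17 * 33 = 561

561


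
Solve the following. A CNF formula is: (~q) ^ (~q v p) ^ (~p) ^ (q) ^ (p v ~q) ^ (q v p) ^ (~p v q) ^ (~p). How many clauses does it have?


A CNF formula is a conjunction of clauses.
Clauses are separated by ^.
Counting the conjuncts: 8 clauses.

8


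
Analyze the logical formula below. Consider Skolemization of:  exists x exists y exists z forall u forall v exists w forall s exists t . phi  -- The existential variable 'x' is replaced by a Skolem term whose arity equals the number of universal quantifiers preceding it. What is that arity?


Quantifier prefix: exists x exists y exists z forall u forall v exists w forall s exists t
'x' is existentially quantified at position 1.
No universal quantifiers precede it.
Skolem function arity = 0 (a Skolem constant)

0


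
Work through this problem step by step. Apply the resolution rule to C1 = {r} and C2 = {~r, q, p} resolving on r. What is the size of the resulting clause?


Remove r from C1 and ~r from C2.
C1 remainder: {}
C2 remainder: {q, p}
Union (resolvent): {p, q}
Resolvent has 2 literal(s).

2


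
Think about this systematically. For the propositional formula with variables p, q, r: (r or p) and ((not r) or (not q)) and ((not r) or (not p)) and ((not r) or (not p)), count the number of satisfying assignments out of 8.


Evaluate all 8 assignments for p, q, r:
p=0, q=0, r=0: 0
p=0, q=0, r=1: 1
p=0, q=1, r=0: 0
p=0, q=1, r=1: 0
p=1, q=0, r=0: 1
p=1, q=0, r=1: 0
p=1, q=1, r=0: 1
p=1, q=1, r=1: 0
Satisfying count = 3

3


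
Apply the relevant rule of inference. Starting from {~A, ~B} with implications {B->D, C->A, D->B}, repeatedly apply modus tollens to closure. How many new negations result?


Initial negated facts: {~A, ~B}
Apply modus tollens to closure:
  ~A and C->A  =>  ~C
  ~B and D->B  =>  ~D
Final negated: {~A, ~B, ~C, ~D}
New negations: {~C, ~D}
Count = 2

2


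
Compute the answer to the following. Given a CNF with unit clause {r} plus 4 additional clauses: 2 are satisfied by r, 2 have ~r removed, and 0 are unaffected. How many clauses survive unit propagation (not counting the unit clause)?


Satisfied (removed): 2
Shortened (remain): 2
Unchanged (remain): 0
Remaining = 2 + 0 = 2

2


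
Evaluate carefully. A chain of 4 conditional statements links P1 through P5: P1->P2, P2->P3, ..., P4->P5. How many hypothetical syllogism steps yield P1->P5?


With 4 implications in a chain connecting 5 propositions:
P1->P2, P2->P3, ..., P4->P5
Steps needed = (number of implications) - 1 = 4 - 1 = 3

3


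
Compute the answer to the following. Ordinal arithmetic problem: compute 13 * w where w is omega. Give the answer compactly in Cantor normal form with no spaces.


Compute 13 * w.
Ordinal * is associative and left-distributive over +, but NOT commutative; for finite n>1, n*w = w but w*n stays w*n.
For finite n>0, n * w = sup{n*k : k<w} = w. So 13 * w = w.
Result = w

w


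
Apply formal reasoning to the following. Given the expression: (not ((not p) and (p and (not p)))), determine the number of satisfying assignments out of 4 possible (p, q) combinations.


Check all 4 assignments:
p=0, q=0: 1
p=0, q=1: 1
p=1, q=0: 1
p=1, q=1: 1
Count of True = 4

4


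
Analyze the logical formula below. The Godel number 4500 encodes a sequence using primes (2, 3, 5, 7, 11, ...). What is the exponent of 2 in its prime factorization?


Factorize 4500 by dividing by 2 repeatedly.
Division steps: 2 divides 4500 exactly 2 time(s).
Exponent of 2 = 2

2


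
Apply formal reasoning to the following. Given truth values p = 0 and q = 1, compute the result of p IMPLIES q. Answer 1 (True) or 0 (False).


p = 0, q = 1
Operation: p IMPLIES q
Evaluate: 0 IMPLIES 1 = 1

1


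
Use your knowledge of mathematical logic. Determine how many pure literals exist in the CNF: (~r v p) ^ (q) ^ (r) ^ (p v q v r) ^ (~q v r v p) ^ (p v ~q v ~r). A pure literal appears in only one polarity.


Check each variable for pure literal status:
p: pure positive
q: mixed (not pure)
r: mixed (not pure)
Pure literal count = 1

1


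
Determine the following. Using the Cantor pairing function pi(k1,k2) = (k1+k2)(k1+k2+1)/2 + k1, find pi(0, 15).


k1 + k2 = 15
(k1+k2)(k1+k2+1)/2 = 15 * 16 / 2 = 120
pi = 120 + 0 = 120

120


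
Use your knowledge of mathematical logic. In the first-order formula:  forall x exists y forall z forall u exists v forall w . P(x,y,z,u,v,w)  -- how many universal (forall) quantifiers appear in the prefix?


Quantifier prefix: forall x exists y forall z forall u exists v forall w
Mark each quantifier type:
  U E U U E U
Universal count = 4, Existential count = 2
Asked for universal (forall) quantifiers: 4

4


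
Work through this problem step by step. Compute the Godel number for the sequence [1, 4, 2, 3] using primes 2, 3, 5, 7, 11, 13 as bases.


Encode each element as an exponent of the corresponding prime:
  2^1 = 2
  3^4 = 81
  5^2 = 25
  7^3 = 343
Product = 2 * 81 * 25 * 343 = 1389150

1389150


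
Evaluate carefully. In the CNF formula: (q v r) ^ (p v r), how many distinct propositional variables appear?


Identify each variable that appears in the formula.
Variables found: p, q, r
Count = 3

3


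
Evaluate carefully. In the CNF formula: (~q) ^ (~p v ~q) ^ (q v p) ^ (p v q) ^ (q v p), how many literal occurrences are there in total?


Counting literals in each clause:
Clause 1: 1 literal(s)
Clause 2: 2 literal(s)
Clause 3: 2 literal(s)
Clause 4: 2 literal(s)
Clause 5: 2 literal(s)
Total = 9

9


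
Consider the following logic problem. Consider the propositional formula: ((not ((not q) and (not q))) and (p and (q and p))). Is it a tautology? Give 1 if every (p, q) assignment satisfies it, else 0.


Check all 4 assignments:
p=0, q=0: 0
p=0, q=1: 0
p=1, q=0: 0
p=1, q=1: 1
Satisfying count = 1/4.
Tautology iff count = 4: no.

0


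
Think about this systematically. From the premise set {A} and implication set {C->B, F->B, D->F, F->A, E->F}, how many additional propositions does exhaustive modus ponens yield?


Initial facts: {A}
Apply modus ponens to closure:
  (no implication fires)
Final known: {A}
New propositions: {(none)}
Count = 0

0


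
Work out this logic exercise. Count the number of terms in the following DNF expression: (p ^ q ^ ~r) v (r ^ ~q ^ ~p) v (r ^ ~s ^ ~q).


A DNF formula is a disjunction of terms (conjunctions).
Terms are separated by v.
Counting the disjuncts: 3 terms.

3


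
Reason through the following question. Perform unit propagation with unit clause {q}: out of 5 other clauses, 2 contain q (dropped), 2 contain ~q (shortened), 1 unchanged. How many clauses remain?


Satisfied (removed): 2
Shortened (remain): 2
Unchanged (remain): 1
Remaining = 2 + 1 = 3

3


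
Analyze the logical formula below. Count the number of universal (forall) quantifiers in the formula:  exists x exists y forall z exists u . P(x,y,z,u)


Quantifier prefix: exists x exists y forall z exists u
Mark each quantifier type:
  E E U E
Universal count = 1, Existential count = 3
Asked for universal (forall) quantifiers: 1

1


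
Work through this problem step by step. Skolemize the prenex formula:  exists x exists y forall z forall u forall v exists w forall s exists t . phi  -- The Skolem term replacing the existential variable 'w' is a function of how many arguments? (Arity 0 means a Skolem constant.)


Quantifier prefix: exists x exists y forall z forall u forall v exists w forall s exists t
'w' is existentially quantified at position 6.
Universal variables preceding it: z, u, v
Skolem function arity = 3

3


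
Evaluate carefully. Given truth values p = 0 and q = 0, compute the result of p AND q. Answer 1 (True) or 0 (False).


p = 0, q = 0
Operation: p AND q
Evaluate: 0 AND 0 = 0

0


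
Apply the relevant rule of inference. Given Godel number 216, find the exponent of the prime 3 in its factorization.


Factorize 216 by dividing by 3 repeatedly.
Division steps: 3 divides 216 exactly 3 time(s).
Exponent of 3 = 3

3


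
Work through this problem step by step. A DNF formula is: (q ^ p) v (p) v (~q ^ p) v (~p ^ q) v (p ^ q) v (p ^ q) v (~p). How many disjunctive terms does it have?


A DNF formula is a disjunction of terms (conjunctions).
Terms are separated by v.
Counting the disjuncts: 7 terms.

7


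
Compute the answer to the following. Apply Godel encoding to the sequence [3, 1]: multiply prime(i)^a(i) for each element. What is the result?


Encode each element as an exponent of the corresponding prime:
  2^3 = 8
  3^1 = 3
Product = 8 * 3 = 24

24


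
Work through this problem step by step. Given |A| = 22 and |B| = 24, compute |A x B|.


The Cartesian product A x B contains all ordered pairs (a, b).
|A x B| = |A| * |B| = 22 * 24 = 528

528


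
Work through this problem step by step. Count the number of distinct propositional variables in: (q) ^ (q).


Identify each variable that appears in the formula.
Variables found: q
Count = 1

1


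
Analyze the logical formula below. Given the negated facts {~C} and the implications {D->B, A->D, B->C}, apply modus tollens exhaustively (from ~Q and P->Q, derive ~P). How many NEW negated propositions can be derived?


Initial negated facts: {~C}
Apply modus tollens to closure:
  ~C and B->C  =>  ~B
  ~B and D->B  =>  ~D
  ~D and A->D  =>  ~A
Final negated: {~A, ~B, ~C, ~D}
New negations: {~A, ~B, ~D}
Count = 3

3


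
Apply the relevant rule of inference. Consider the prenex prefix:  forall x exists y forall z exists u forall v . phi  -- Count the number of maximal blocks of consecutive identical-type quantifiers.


Quantifier-type sequence: A E A E A  (A=forall, E=exists)
Group into maximal same-type runs:
  Ax1 | Ex1 | Ax1 | Ex1 | Ax1
Number of blocks = 5

5


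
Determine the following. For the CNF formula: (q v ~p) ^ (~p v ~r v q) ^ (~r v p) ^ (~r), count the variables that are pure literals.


Check each variable for pure literal status:
p: mixed (not pure)
q: pure positive
r: pure negative
Pure literal count = 2

2


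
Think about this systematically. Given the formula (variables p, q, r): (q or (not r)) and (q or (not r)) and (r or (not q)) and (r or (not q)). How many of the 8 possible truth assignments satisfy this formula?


Evaluate all 8 assignments for p, q, r:
p=0, q=0, r=0: 1
p=0, q=0, r=1: 0
p=0, q=1, r=0: 0
p=0, q=1, r=1: 1
p=1, q=0, r=0: 1
p=1, q=0, r=1: 0
p=1, q=1, r=0: 0
p=1, q=1, r=1: 1
Satisfying count = 4

4


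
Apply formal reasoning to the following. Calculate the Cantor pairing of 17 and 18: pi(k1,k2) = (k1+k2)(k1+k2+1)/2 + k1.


k1 + k2 = 35
(k1+k2)(k1+k2+1)/2 = 35 * 36 / 2 = 630
pi = 630 + 17 = 647

647


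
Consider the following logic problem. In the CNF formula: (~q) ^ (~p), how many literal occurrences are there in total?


Counting literals in each clause:
Clause 1: 1 literal(s)
Clause 2: 1 literal(s)
Total = 2

2


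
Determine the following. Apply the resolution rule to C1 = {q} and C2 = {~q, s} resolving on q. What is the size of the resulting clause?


Remove q from C1 and ~q from C2.
C1 remainder: {}
C2 remainder: {s}
Union (resolvent): {s}
Resolvent has 1 literal(s).

1


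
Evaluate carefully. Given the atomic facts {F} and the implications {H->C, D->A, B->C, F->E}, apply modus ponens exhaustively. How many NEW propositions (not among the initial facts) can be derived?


Initial facts: {F}
Apply modus ponens to closure:
  F and F->E  =>  E
Final known: {E, F}
New propositions: {E}
Count = 1

1


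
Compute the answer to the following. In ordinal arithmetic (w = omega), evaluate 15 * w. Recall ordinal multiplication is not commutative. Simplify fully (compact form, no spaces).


Compute 15 * w.
Ordinal * is associative and left-distributive over +, but NOT commutative; for finite n>1, n*w = w but w*n stays w*n.
For finite n>0, n * w = sup{n*k : k<w} = w. So 15 * w = w.
Result = w

w


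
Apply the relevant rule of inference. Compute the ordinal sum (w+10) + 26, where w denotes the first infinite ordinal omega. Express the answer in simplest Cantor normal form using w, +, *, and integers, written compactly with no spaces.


Compute (w+10) + 26.
Ordinal + is associative but NOT commutative; for finite n>0, n + w = w but w + n stays w+n.
By associativity: (w+10) + 26 = w + (10+26) = w+36.
Result = w+36

w+36


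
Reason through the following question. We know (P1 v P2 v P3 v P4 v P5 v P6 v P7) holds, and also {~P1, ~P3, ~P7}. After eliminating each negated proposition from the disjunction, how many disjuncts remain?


Original disjuncts (7): P1, P2, P3, P4, P5, P6, P7
Negated (eliminate): ~P1, ~P3, ~P7
Remaining disjuncts: P2, P4, P5, P6
Count = 7 - 3 = 4

4


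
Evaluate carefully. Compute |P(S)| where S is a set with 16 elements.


The power set of a set with n elements has 2^n elements.
|P(S)| = 2^16 = 65536

65536


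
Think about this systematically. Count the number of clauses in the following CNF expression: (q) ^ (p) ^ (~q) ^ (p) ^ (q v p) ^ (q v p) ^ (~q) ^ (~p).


A CNF formula is a conjunction of clauses.
Clauses are separated by ^.
Counting the conjuncts: 8 clauses.

8


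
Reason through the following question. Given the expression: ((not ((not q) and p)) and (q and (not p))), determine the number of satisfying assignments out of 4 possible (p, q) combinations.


Check all 4 assignments:
p=0, q=0: 0
p=0, q=1: 1
p=1, q=0: 0
p=1, q=1: 0
Count of True = 1

1


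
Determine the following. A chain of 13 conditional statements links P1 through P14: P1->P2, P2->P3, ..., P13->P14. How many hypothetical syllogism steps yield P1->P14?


With 13 implications in a chain connecting 14 propositions:
P1->P2, P2->P3, ..., P13->P14
Steps needed = (number of implications) - 1 = 13 - 1 = 12

12


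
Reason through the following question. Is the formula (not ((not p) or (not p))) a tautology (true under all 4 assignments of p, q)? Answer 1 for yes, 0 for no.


Check all 4 assignments:
p=0, q=0: 0
p=0, q=1: 0
p=1, q=0: 1
p=1, q=1: 1
Satisfying count = 2/4.
Tautology iff count = 4: no.

0


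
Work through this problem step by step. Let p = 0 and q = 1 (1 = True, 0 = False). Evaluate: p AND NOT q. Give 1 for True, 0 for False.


p = 0, q = 1
Operation: p AND NOT q
Evaluate: 0 AND NOT 1 = 0

0


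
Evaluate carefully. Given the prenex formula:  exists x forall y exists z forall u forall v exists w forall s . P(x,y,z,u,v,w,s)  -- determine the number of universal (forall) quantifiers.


Quantifier prefix: exists x forall y exists z forall u forall v exists w forall s
Mark each quantifier type:
  E U E U U E U
Universal count = 4, Existential count = 3
Asked for universal (forall) quantifiers: 4

4


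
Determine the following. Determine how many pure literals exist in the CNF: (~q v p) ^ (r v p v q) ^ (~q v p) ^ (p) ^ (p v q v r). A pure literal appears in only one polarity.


Check each variable for pure literal status:
p: pure positive
q: mixed (not pure)
r: pure positive
Pure literal count = 2

2


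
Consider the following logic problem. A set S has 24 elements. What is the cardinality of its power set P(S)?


The power set of a set with n elements has 2^n elements.
|P(S)| = 2^24 = 16777216

16777216


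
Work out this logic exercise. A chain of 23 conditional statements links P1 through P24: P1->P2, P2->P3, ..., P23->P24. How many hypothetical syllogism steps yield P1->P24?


With 23 implications in a chain connecting 24 propositions:
P1->P2, P2->P3, ..., P23->P24
Steps needed = (number of implications) - 1 = 23 - 1 = 22

22


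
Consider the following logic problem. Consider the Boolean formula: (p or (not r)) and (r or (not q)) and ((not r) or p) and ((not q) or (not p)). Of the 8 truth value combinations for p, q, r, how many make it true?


Evaluate all 8 assignments for p, q, r:
p=0, q=0, r=0: 1
p=0, q=0, r=1: 0
p=0, q=1, r=0: 0
p=0, q=1, r=1: 0
p=1, q=0, r=0: 1
p=1, q=0, r=1: 1
p=1, q=1, r=0: 0
p=1, q=1, r=1: 0
Satisfying count = 3

3


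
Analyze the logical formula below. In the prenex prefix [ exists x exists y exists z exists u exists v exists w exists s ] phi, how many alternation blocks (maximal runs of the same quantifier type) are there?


Quantifier-type sequence: E E E E E E E  (A=forall, E=exists)
Group into maximal same-type runs:
  Ex7
Number of blocks = 1

1


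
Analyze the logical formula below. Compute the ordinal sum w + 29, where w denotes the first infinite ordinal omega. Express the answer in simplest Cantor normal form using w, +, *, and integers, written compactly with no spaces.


Compute w + 29.
Ordinal + is associative but NOT commutative; for finite n>0, n + w = w but w + n stays w+n.
w + 29 is already in normal form (a successor ordinal beyond w).
Result = w+29

w+29


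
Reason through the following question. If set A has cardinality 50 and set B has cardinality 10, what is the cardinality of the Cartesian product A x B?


The Cartesian product A x B contains all ordered pairs (a, b).
|A x B| = |A| * |B| = 50 * 10 = 500

500


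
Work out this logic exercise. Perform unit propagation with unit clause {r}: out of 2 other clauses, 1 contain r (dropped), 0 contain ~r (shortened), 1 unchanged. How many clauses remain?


Satisfied (removed): 1
Shortened (remain): 0
Unchanged (remain): 1
Remaining = 0 + 1 = 1

1


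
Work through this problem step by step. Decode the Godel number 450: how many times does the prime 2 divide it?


Factorize 450 by dividing by 2 repeatedly.
Division steps: 2 divides 450 exactly 1 time(s).
Exponent of 2 = 1

1


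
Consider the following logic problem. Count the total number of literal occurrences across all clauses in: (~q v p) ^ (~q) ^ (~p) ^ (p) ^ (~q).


Counting literals in each clause:
Clause 1: 2 literal(s)
Clause 2: 1 literal(s)
Clause 3: 1 literal(s)
Clause 4: 1 literal(s)
Clause 5: 1 literal(s)
Total = 6

6


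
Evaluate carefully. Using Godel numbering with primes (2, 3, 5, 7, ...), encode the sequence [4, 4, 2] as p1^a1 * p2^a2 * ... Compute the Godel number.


Encode each element as an exponent of the corresponding prime:
  2^4 = 16
  3^4 = 81
  5^2 = 25
Product = 16 * 81 * 25 = 32400

32400


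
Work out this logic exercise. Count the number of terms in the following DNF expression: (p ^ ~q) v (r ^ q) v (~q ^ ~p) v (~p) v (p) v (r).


A DNF formula is a disjunction of terms (conjunctions).
Terms are separated by v.
Counting the disjuncts: 6 terms.

6


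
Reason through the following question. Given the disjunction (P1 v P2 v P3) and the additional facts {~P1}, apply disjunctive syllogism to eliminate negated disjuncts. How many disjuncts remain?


Original disjuncts (3): P1, P2, P3
Negated (eliminate): ~P1
Remaining disjuncts: P2, P3
Count = 3 - 1 = 2

2


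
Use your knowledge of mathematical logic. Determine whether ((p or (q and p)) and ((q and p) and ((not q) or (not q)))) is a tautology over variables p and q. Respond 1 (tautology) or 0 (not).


Check all 4 assignments:
p=0, q=0: 0
p=0, q=1: 0
p=1, q=0: 0
p=1, q=1: 0
Satisfying count = 0/4.
Tautology iff count = 4: no.

0


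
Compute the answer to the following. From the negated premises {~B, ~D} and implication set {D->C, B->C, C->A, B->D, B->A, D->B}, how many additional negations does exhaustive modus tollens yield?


Initial negated facts: {~B, ~D}
Apply modus tollens to closure:
  (no implication fires)
Final negated: {~B, ~D}
New negations: {(none)}
Count = 0

0


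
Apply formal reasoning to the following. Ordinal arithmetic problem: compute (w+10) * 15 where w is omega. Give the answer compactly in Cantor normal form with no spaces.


Compute (w+10) * 15.
Ordinal * is associative and left-distributive over +, but NOT commutative; for finite n>1, n*w = w but w*n stays w*n.
(w+10) * 15 = (w+10) repeated 15 times. Each intermediate +10 is absorbed by the following w; only the last survives: w*15+10.
Result = w*15+10

w*15+10


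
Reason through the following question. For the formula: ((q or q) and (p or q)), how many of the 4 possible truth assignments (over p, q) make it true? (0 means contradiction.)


Check all 4 assignments:
p=0, q=0: 0
p=0, q=1: 1
p=1, q=0: 0
p=1, q=1: 1
Count of True = 2

2


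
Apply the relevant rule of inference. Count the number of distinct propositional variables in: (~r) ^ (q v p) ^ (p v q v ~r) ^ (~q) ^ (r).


Identify each variable that appears in the formula.
Variables found: p, q, r
Count = 3

3


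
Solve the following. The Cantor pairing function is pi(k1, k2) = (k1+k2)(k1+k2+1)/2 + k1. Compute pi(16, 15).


k1 + k2 = 31
(k1+k2)(k1+k2+1)/2 = 31 * 32 / 2 = 496
pi = 496 + 16 = 512

512


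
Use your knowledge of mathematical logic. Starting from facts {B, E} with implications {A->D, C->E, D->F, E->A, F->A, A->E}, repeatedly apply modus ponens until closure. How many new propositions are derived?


Initial facts: {B, E}
Apply modus ponens to closure:
  E and E->A  =>  A
  A and A->D  =>  D
  D and D->F  =>  F
Final known: {A, B, D, E, F}
New propositions: {A, D, F}
Count = 3

3


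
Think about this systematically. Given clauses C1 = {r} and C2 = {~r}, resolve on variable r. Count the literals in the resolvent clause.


Remove r from C1 and ~r from C2.
C1 remainder: {}
C2 remainder: {}
Union (resolvent): {} (empty clause)
Resolvent has 0 literal(s).

0


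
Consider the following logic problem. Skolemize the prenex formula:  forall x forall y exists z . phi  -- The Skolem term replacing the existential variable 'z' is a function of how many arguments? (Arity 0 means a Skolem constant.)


Quantifier prefix: forall x forall y exists z
'z' is existentially quantified at position 3.
Universal variables preceding it: x, y
Skolem function arity = 2

2


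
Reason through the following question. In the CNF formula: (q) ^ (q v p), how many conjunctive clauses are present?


A CNF formula is a conjunction of clauses.
Clauses are separated by ^.
Counting the conjuncts: 2 clauses.

2


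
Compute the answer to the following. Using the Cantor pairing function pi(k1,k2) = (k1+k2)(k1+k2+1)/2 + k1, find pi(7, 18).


k1 + k2 = 25
(k1+k2)(k1+k2+1)/2 = 25 * 26 / 2 = 325
pi = 325 + 7 = 332

332


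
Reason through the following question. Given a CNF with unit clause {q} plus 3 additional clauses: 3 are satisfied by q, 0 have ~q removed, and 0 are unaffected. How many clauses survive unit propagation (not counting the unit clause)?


Satisfied (removed): 3
Shortened (remain): 0
Unchanged (remain): 0
Remaining = 0 + 0 = 0

0


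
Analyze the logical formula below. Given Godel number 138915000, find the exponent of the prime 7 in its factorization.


Factorize 138915000 by dividing by 7 repeatedly.
Division steps: 7 divides 138915000 exactly 3 time(s).
Exponent of 7 = 3

3
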